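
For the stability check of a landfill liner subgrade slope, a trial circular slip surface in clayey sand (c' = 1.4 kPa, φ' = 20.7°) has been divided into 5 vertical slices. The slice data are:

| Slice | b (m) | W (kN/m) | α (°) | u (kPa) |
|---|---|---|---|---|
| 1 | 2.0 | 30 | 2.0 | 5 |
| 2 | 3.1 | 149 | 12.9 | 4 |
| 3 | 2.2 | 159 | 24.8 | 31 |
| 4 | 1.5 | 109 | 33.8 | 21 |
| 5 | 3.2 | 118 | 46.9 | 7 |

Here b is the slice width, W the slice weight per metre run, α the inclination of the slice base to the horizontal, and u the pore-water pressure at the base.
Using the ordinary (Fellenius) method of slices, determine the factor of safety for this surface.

FS = 0.57

Ordinary method of slices: FS = Σ[c'·Δl_i + (W_i cosα_i − u_i·Δl_i)·tanφ'] / Σ W_i sinα_i, with Δl_i = b_i / cosα_i.
Slice 1: Δl = 2.0/cos2.0° = 2.001 m; N'_1 = 30·cos2.0° − 5·2.001 = 20.0; c'Δl = 2.80; W sinα = 1.0
Slice 2: Δl = 3.1/cos12.9° = 3.180 m; N'_2 = 149·cos12.9° − 4·3.180 = 132.5; c'Δl = 4.45; W sinα = 33.3
Slice 3: Δl = 2.2/cos24.8° = 2.424 m; N'_3 = 159·cos24.8° − 31·2.424 = 69.2; c'Δl = 3.39; W sinα = 66.7
Slice 4: Δl = 1.5/cos33.8° = 1.805 m; N'_4 = 109·cos33.8° − 21·1.805 = 52.7; c'Δl = 2.53; W sinα = 60.6
Slice 5: Δl = 3.2/cos46.9° = 4.683 m; N'_5 = 118·cos46.9° − 7·4.683 = 47.8; c'Δl = 6.56; W sinα = 86.2
Σc'Δl = 19.7 kN/m; ΣN' = 322.2 kN/m; ΣW sinα = 247.8 kN/m
Resisting = 19.7 + 322.2·tan20.7° = 19.7 + 121.8 = 141.5 kN/m
FS = 141.5 / 247.8 = 0.571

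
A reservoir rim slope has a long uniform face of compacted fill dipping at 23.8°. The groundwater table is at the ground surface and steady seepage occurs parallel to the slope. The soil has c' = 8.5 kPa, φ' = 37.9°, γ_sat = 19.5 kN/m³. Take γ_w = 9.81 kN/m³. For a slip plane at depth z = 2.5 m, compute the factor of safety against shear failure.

FS = 1.35

With seepage parallel to the slope and the water table at the surface, the effective normal stress on the slip plane uses the buoyant unit weight γ' = γ_sat − γ_w while the driving shear stress uses γ_sat:
FS = [c' + γ' z cos²β tanφ'] / [γ_sat z sinβ cosβ]
γ' = 19.5 − 9.81 = 9.69 kN/m³
Numerator = 8.5 + 9.69·2.5·cos²23.8°·tan37.9° = 8.5 + 9.69·2.5·0.8372·0.7785 = 24.288 kPa
Denominator = 19.5·2.5·sin23.8°·cos23.8° = 19.5·2.5·0.4035·0.9150 = 18.000 kPa
FS = 24.288 / 18.000 = 1.349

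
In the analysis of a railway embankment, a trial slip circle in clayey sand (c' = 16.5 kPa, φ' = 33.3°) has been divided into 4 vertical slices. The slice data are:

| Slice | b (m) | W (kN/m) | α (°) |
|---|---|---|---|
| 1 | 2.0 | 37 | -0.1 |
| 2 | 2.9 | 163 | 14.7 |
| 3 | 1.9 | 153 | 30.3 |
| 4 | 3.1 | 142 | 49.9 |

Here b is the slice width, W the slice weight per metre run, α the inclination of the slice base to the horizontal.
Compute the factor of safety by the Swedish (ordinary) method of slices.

FS = 2.08

Ordinary method of slices: FS = Σ[c'·Δl_i + (W_i cosα_i)·tanφ'] / Σ W_i sinα_i, with Δl_i = b_i / cosα_i.
Slice 1: Δl = 2.0/cos(-0.1°) = 2.000 m; N'_1 = 37·cos(-0.1°) = 37.0; c'Δl = 33.00; W sinα = -0.1
Slice 2: Δl = 2.9/cos14.7° = 2.998 m; N'_2 = 163·cos14.7° = 157.7; c'Δl = 49.47; W sinα = 41.4
Slice 3: Δl = 1.9/cos30.3° = 2.201 m; N'_3 = 153·cos30.3° = 132.1; c'Δl = 36.31; W sinα = 77.2
Slice 4: Δl = 3.1/cos49.9° = 4.813 m; N'_4 = 142·cos49.9° = 91.5; c'Δl = 79.41; W sinα = 108.6
Σc'Δl = 198.2 kN/m; ΣN' = 418.2 kN/m; ΣW sinα = 227.1 kN/m
Resisting = 198.2 + 418.2·tan33.3° = 198.2 + 274.7 = 472.9 kN/m
FS = 472.9 / 227.1 = 2.082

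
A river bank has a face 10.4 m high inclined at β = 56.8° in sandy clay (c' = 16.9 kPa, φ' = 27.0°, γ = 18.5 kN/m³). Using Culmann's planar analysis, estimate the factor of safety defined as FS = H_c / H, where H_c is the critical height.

H_c = (4c'/γ) · sinβ cosφ' / [1 − cos(β − φ')]
    = (4·16.9/18.5) · sin56.8°·cos27.0° / [1 − cos29.8°]
    = 3.654 · 0.7456 / 0.1322 = 20.60 m
FS = H_c / H = 20.60 / 10.4 = 1.981

FS = 1.98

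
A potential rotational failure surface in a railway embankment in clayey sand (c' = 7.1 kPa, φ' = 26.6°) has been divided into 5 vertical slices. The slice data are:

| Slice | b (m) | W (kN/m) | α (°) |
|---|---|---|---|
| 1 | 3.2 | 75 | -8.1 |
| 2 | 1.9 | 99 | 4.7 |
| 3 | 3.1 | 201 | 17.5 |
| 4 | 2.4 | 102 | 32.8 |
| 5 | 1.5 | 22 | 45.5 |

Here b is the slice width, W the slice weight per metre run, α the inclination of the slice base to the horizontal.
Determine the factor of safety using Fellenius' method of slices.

FS = 2.55

Ordinary method of slices: FS = Σ[c'·Δl_i + (W_i cosα_i)·tanφ'] / Σ W_i sinα_i, with Δl_i = b_i / cosα_i.
Slice 1: Δl = 3.2/cos(-8.1°) = 3.232 m; N'_1 = 75·cos(-8.1°) = 74.3; c'Δl = 22.95; W sinα = -10.6
Slice 2: Δl = 1.9/cos4.7° = 1.906 m; N'_2 = 99·cos4.7° = 98.7; c'Δl = 13.54; W sinα = 8.1
Slice 3: Δl = 3.1/cos17.5° = 3.250 m; N'_3 = 201·cos17.5° = 191.7; c'Δl = 23.08; W sinα = 60.4
Slice 4: Δl = 2.4/cos32.8° = 2.855 m; N'_4 = 102·cos32.8° = 85.7; c'Δl = 20.27; W sinα = 55.3
Slice 5: Δl = 1.5/cos45.5° = 2.140 m; N'_5 = 22·cos45.5° = 15.4; c'Δl = 15.19; W sinα = 15.7
Σc'Δl = 95.0 kN/m; ΣN' = 465.8 kN/m; ΣW sinα = 128.9 kN/m
Resisting = 95.0 + 465.8·tan26.6° = 95.0 + 233.2 = 328.3 kN/m
FS = 328.3 / 128.9 = 2.546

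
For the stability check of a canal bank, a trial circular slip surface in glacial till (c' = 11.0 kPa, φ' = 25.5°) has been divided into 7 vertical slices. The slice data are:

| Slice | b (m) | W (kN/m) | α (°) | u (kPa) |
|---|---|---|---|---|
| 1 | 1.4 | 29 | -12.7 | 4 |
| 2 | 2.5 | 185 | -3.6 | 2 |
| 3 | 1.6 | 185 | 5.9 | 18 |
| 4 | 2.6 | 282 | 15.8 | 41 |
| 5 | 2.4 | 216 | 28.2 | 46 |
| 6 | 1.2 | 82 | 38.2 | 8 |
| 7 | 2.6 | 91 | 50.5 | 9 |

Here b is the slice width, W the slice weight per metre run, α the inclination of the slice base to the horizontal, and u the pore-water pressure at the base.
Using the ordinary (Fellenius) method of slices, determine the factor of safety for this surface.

FS = 1.65

Ordinary method of slices: FS = Σ[c'·Δl_i + (W_i cosα_i − u_i·Δl_i)·tanφ'] / Σ W_i sinα_i, with Δl_i = b_i / cosα_i.
Slice 1: Δl = 1.4/cos(-12.7°) = 1.435 m; N'_1 = 29·cos(-12.7°) − 4·1.435 = 22.6; c'Δl = 15.79; W sinα = -6.4
Slice 2: Δl = 2.5/cos(-3.6°) = 2.505 m; N'_2 = 185·cos(-3.6°) − 2·2.505 = 179.6; c'Δl = 27.55; W sinα = -11.6
Slice 3: Δl = 1.6/cos5.9° = 1.609 m; N'_3 = 185·cos5.9° − 18·1.609 = 155.1; c'Δl = 17.69; W sinα = 19.0
Slice 4: Δl = 2.6/cos15.8° = 2.702 m; N'_4 = 282·cos15.8° − 41·2.702 = 160.6; c'Δl = 29.72; W sinα = 76.8
Slice 5: Δl = 2.4/cos28.2° = 2.723 m; N'_5 = 216·cos28.2° − 46·2.723 = 65.1; c'Δl = 29.96; W sinα = 102.1
Slice 6: Δl = 1.2/cos38.2° = 1.527 m; N'_6 = 82·cos38.2° − 8·1.527 = 52.2; c'Δl = 16.80; W sinα = 50.7
Slice 7: Δl = 2.6/cos50.5° = 4.088 m; N'_7 = 91·cos50.5° − 9·4.088 = 21.1; c'Δl = 44.96; W sinα = 70.2
Σc'Δl = 182.5 kN/m; ΣN' = 656.2 kN/m; ΣW sinα = 300.8 kN/m
Resisting = 182.5 + 656.2·tan25.5° = 182.5 + 313.0 = 495.5 kN/m
FS = 495.5 / 300.8 = 1.647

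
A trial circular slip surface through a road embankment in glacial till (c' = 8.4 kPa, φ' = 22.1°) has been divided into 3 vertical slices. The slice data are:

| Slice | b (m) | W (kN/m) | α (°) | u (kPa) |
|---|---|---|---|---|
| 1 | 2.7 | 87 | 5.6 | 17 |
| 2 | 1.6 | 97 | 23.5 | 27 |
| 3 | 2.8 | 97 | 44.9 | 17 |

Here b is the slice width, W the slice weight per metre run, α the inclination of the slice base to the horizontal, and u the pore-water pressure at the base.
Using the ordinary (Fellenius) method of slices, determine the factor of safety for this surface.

FS = 0.91

Ordinary method of slices: FS = Σ[c'·Δl_i + (W_i cosα_i − u_i·Δl_i)·tanφ'] / Σ W_i sinα_i, with Δl_i = b_i / cosα_i.
Slice 1: Δl = 2.7/cos5.6° = 2.713 m; N'_1 = 87·cos5.6° − 17·2.713 = 40.5; c'Δl = 22.79; W sinα = 8.5
Slice 2: Δl = 1.6/cos23.5° = 1.745 m; N'_2 = 97·cos23.5° − 27·1.745 = 41.8; c'Δl = 14.66; W sinα = 38.7
Slice 3: Δl = 2.8/cos44.9° = 3.953 m; N'_3 = 97·cos44.9° − 17·3.953 = 1.5; c'Δl = 33.20; W sinα = 68.5
Σc'Δl = 70.6 kN/m; ΣN' = 83.8 kN/m; ΣW sinα = 115.6 kN/m
Resisting = 70.6 + 83.8·tan22.1° = 70.6 + 34.0 = 104.7 kN/m
FS = 104.7 / 115.6 = 0.905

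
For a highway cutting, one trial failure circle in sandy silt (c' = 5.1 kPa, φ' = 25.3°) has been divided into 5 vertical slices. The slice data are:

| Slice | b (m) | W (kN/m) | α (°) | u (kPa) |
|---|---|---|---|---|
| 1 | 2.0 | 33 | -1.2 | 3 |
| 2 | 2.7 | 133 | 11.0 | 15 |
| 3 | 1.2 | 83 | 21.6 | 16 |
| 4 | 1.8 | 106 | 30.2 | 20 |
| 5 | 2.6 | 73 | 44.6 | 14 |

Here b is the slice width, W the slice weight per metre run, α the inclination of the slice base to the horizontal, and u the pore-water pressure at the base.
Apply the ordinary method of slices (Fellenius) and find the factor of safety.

FS = 1.04

Ordinary method of slices: FS = Σ[c'·Δl_i + (W_i cosα_i − u_i·Δl_i)·tanφ'] / Σ W_i sinα_i, with Δl_i = b_i / cosα_i.
Slice 1: Δl = 2.0/cos(-1.2°) = 2.000 m; N'_1 = 33·cos(-1.2°) − 3·2.000 = 27.0; c'Δl = 10.20; W sinα = -0.7
Slice 2: Δl = 2.7/cos11.0° = 2.751 m; N'_2 = 133·cos11.0° − 15·2.751 = 89.3; c'Δl = 14.03; W sinα = 25.4
Slice 3: Δl = 1.2/cos21.6° = 1.291 m; N'_3 = 83·cos21.6° − 16·1.291 = 56.5; c'Δl = 6.58; W sinα = 30.6
Slice 4: Δl = 1.8/cos30.2° = 2.083 m; N'_4 = 106·cos30.2° − 20·2.083 = 50.0; c'Δl = 10.62; W sinα = 53.3
Slice 5: Δl = 2.6/cos44.6° = 3.652 m; N'_5 = 73·cos44.6° − 14·3.652 = 0.9; c'Δl = 18.62; W sinα = 51.3
Σc'Δl = 60.1 kN/m; ΣN' = 223.6 kN/m; ΣW sinα = 159.8 kN/m
Resisting = 60.1 + 223.6·tan25.3° = 60.1 + 105.7 = 165.8 kN/m
FS = 165.8 / 159.8 = 1.037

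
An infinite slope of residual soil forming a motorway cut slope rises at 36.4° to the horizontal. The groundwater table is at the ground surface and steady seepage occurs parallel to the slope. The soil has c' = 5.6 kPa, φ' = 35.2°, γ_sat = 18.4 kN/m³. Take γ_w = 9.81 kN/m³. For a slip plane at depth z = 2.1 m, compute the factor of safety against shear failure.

With seepage parallel to the slope and the water table at the surface, the effective normal stress on the slip plane uses the buoyant unit weight γ' = γ_sat − γ_w while the driving shear stress uses γ_sat:
FS = [c' + γ' z cos²β tanφ'] / [γ_sat z sinβ cosβ]
γ' = 18.4 − 9.81 = 8.59 kN/m³
Numerator = 5.6 + 8.59·2.1·cos²36.4°·tan35.2° = 5.6 + 8.59·2.1·0.6479·0.7054 = 13.844 kPa
Denominator = 18.4·2.1·sin36.4°·cos36.4° = 18.4·2.1·0.5934·0.8049 = 18.456 kPa
FS = 13.844 / 18.456 = 0.750

FS = 0.75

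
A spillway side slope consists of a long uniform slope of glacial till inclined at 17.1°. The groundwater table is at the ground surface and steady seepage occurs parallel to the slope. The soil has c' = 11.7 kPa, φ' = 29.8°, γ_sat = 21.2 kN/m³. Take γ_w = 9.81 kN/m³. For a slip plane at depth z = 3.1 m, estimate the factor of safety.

With seepage parallel to the slope and the water table at the surface, the effective normal stress on the slip plane uses the buoyant unit weight γ' = γ_sat − γ_w while the driving shear stress uses γ_sat:
FS = [c' + γ' z cos²β tanφ'] / [γ_sat z sinβ cosβ]
γ' = 21.2 − 9.81 = 11.39 kN/m³
Numerator = 11.7 + 11.39·3.1·cos²17.1°·tan29.8° = 11.7 + 11.39·3.1·0.9135·0.5727 = 30.173 kPa
Denominator = 21.2·3.1·sin17.1°·cos17.1° = 21.2·3.1·0.2940·0.9558 = 18.470 kPa
FS = 30.173 / 18.470 = 1.634

FS = 1.63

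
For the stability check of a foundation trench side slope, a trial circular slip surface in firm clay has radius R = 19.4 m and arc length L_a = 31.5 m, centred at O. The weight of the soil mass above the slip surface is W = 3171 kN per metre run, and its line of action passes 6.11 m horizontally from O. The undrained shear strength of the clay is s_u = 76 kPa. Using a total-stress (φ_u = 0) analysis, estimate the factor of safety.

FS = 2.40

Taking moments about the centre O, the resisting moment is provided by the undrained shear strength acting along the arc:
M_R = s_u·L_a·R = 76·31.50·19.4 = 46443.6 kN·m/m
M_D = W·d = 3171·6.11 = 19374.8 kN·m/m
FS = M_R / M_D = 46443.6 / 19374.8 = 2.397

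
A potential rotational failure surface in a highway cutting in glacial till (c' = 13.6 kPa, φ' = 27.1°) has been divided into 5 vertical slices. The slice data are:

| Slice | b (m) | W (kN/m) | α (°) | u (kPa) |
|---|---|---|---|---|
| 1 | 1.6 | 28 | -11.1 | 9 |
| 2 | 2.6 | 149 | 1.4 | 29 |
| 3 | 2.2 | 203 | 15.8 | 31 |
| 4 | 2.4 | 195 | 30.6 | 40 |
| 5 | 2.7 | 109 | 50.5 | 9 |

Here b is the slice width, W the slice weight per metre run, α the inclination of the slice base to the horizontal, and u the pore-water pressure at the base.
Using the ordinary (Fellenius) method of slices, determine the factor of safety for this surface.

FS = 1.42

Ordinary method of slices: FS = Σ[c'·Δl_i + (W_i cosα_i − u_i·Δl_i)·tanφ'] / Σ W_i sinα_i, with Δl_i = b_i / cosα_i.
Slice 1: Δl = 1.6/cos(-11.1°) = 1.631 m; N'_1 = 28·cos(-11.1°) − 9·1.631 = 12.8; c'Δl = 22.17; W sinα = -5.4
Slice 2: Δl = 2.6/cos1.4° = 2.601 m; N'_2 = 149·cos1.4° − 29·2.601 = 73.5; c'Δl = 35.37; W sinα = 3.6
Slice 3: Δl = 2.2/cos15.8° = 2.286 m; N'_3 = 203·cos15.8° − 31·2.286 = 124.5; c'Δl = 31.09; W sinα = 55.3
Slice 4: Δl = 2.4/cos30.6° = 2.788 m; N'_4 = 195·cos30.6° − 40·2.788 = 56.3; c'Δl = 37.92; W sinα = 99.3
Slice 5: Δl = 2.7/cos50.5° = 4.245 m; N'_5 = 109·cos50.5° − 9·4.245 = 31.1; c'Δl = 57.73; W sinα = 84.1
Σc'Δl = 184.3 kN/m; ΣN' = 298.2 kN/m; ΣW sinα = 236.9 kN/m
Resisting = 184.3 + 298.2·tan27.1° = 184.3 + 152.6 = 336.9 kN/m
FS = 336.9 / 236.9 = 1.422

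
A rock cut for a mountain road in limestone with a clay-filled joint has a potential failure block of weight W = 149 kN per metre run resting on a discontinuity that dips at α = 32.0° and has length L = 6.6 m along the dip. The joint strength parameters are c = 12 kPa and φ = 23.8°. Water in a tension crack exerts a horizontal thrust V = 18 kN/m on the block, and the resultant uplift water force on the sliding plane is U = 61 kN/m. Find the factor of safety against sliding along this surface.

FS = 1.10

Resolving the block weight along and normal to the plane and applying the Mohr–Coulomb strength on the joint:
N' = W cosα − U − V sinα = 149·cos32.0° − 61 − 18·sin32.0° = 55.8 kN/m
Driving force T = W sinα + V cosα = 149·sin32.0° + 18·cos32.0° = 94.2 kN/m
Resisting force R = c·L + N'·tanφ = 12·6.6 + 55.8·tan23.8° = 79.2 + 24.6 = 103.8 kN/m
FS = R / T = 103.8 / 94.2 = 1.102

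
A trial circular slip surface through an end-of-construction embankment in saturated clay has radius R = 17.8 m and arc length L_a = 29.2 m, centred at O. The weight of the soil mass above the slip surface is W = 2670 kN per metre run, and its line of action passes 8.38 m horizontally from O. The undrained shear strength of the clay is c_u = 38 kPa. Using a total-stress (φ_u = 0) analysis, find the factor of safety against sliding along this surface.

Taking moments about the centre O, the resisting moment is provided by the undrained shear strength acting along the arc:
M_R = c_u·L_a·R = 38·29.20·17.8 = 19750.9 kN·m/m
M_D = W·d = 2670·8.38 = 22374.6 kN·m/m
FS = M_R / M_D = 19750.9 / 22374.6 = 0.883

FS = 0.88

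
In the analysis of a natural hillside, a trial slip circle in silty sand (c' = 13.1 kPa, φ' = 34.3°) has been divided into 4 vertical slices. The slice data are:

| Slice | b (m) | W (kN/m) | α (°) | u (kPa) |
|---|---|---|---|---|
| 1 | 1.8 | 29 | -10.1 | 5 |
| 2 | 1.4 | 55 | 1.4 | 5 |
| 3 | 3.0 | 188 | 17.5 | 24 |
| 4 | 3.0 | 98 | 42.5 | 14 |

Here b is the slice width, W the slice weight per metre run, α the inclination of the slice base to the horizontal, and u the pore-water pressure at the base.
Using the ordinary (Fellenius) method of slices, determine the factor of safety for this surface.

Ordinary method of slices: FS = Σ[c'·Δl_i + (W_i cosα_i − u_i·Δl_i)·tanφ'] / Σ W_i sinα_i, with Δl_i = b_i / cosα_i.
Slice 1: Δl = 1.8/cos(-10.1°) = 1.828 m; N'_1 = 29·cos(-10.1°) − 5·1.828 = 19.4; c'Δl = 23.95; W sinα = -5.1
Slice 2: Δl = 1.4/cos1.4° = 1.400 m; N'_2 = 55·cos1.4° − 5·1.400 = 48.0; c'Δl = 18.35; W sinα = 1.3
Slice 3: Δl = 3.0/cos17.5° = 3.146 m; N'_3 = 188·cos17.5° − 24·3.146 = 103.8; c'Δl = 41.21; W sinα = 56.5
Slice 4: Δl = 3.0/cos42.5° = 4.069 m; N'_4 = 98·cos42.5° − 14·4.069 = 15.3; c'Δl = 53.30; W sinα = 66.2
Σc'Δl = 136.8 kN/m; ΣN' = 186.5 kN/m; ΣW sinα = 119.0 kN/m
Resisting = 136.8 + 186.5·tan34.3° = 136.8 + 127.2 = 264.0 kN/m
FS = 264.0 / 119.0 = 2.219

FS = 2.22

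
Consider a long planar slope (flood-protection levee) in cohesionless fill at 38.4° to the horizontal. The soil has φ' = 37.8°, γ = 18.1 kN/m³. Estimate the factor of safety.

FS = 0.98

For a dry cohesionless infinite slope the factor of safety is FS = tanφ' / tanβ.
FS = tan37.8° / tan38.4° = 0.7757 / 0.7926 = 0.979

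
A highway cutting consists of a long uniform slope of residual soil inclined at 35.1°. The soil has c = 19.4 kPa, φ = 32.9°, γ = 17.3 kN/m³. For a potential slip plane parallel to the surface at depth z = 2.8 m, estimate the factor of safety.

For an infinite slope with a slip plane parallel to the surface (no pore pressure): FS = [c + γz cos²β tanφ] / [γz sinβ cosβ].
γz = 17.3·2.8 = 48.44 kN/m²
Numerator = 19.4 + 48.44·cos²35.1°·tan32.9° = 19.4 + 48.44·0.6694·0.6469 = 40.376 kPa
Denominator = 48.44·sin35.1°·cos35.1° = 48.44·0.5750·0.8181 = 22.788 kPa
FS = 40.376 / 22.788 = 1.772

FS = 1.77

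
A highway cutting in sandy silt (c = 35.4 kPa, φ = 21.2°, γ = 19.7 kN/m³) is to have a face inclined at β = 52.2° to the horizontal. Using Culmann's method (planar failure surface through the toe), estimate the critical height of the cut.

H_c = 37.07 m

Culmann's analysis gives the critical failure plane at α_cr = (β + φ)/2 = (52.2 + 21.2)/2 = 36.7°, and the critical height
H_c = (4c/γ) · sinβ cosφ / [1 − cos(β − φ)]
    = (4·35.4/19.7) · sin52.2°·cos21.2° / [1 − cos(31.0°)]
    = 7.188 · 0.7902·0.9323 / [1 − 0.8572]
    = 7.188 · 0.7367 / 0.1428
    = 37.07 m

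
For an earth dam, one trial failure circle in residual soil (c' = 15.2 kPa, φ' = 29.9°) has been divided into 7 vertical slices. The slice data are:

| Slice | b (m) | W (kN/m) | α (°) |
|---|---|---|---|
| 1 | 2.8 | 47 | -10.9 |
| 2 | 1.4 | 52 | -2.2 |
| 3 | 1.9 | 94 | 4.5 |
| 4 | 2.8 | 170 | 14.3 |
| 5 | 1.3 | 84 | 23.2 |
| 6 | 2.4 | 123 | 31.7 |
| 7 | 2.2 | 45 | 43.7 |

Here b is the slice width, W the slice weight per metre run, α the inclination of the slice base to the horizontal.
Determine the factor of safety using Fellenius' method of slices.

Ordinary method of slices: FS = Σ[c'·Δl_i + (W_i cosα_i)·tanφ'] / Σ W_i sinα_i, with Δl_i = b_i / cosα_i.
Slice 1: Δl = 2.8/cos(-10.9°) = 2.851 m; N'_1 = 47·cos(-10.9°) = 46.2; c'Δl = 43.34; W sinα = -8.9
Slice 2: Δl = 1.4/cos(-2.2°) = 1.401 m; N'_2 = 52·cos(-2.2°) = 52.0; c'Δl = 21.30; W sinα = -2.0
Slice 3: Δl = 1.9/cos4.5° = 1.906 m; N'_3 = 94·cos4.5° = 93.7; c'Δl = 28.97; W sinα = 7.4
Slice 4: Δl = 2.8/cos14.3° = 2.890 m; N'_4 = 170·cos14.3° = 164.7; c'Δl = 43.92; W sinα = 42.0
Slice 5: Δl = 1.3/cos23.2° = 1.414 m; N'_5 = 84·cos23.2° = 77.2; c'Δl = 21.50; W sinα = 33.1
Slice 6: Δl = 2.4/cos31.7° = 2.821 m; N'_6 = 123·cos31.7° = 104.6; c'Δl = 42.88; W sinα = 64.6
Slice 7: Δl = 2.2/cos43.7° = 3.043 m; N'_7 = 45·cos43.7° = 32.5; c'Δl = 46.25; W sinα = 31.1
Σc'Δl = 248.2 kN/m; ΣN' = 570.9 kN/m; ΣW sinα = 167.3 kN/m
Resisting = 248.2 + 570.9·tan29.9° = 248.2 + 328.3 = 576.5 kN/m
FS = 576.5 / 167.3 = 3.446

FS = 3.45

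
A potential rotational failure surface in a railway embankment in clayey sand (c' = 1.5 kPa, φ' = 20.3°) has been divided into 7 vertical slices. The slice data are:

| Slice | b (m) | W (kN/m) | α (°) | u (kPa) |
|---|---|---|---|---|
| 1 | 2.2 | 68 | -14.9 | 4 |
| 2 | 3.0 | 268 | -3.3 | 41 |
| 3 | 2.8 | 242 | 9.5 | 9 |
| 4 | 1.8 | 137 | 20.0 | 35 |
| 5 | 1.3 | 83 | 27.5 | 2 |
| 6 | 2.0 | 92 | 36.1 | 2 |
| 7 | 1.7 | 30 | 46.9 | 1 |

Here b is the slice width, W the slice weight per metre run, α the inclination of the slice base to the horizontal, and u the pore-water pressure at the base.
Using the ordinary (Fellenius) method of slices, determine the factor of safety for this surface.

FS = 1.54

Ordinary method of slices: FS = Σ[c'·Δl_i + (W_i cosα_i − u_i·Δl_i)·tanφ'] / Σ W_i sinα_i, with Δl_i = b_i / cosα_i.
Slice 1: Δl = 2.2/cos(-14.9°) = 2.277 m; N'_1 = 68·cos(-14.9°) − 4·2.277 = 56.6; c'Δl = 3.41; W sinα = -17.5
Slice 2: Δl = 3.0/cos(-3.3°) = 3.005 m; N'_2 = 268·cos(-3.3°) − 41·3.005 = 144.4; c'Δl = 4.51; W sinα = -15.4
Slice 3: Δl = 2.8/cos9.5° = 2.839 m; N'_3 = 242·cos9.5° − 9·2.839 = 213.1; c'Δl = 4.26; W sinα = 39.9
Slice 4: Δl = 1.8/cos20.0° = 1.916 m; N'_4 = 137·cos20.0° − 35·1.916 = 61.7; c'Δl = 2.87; W sinα = 46.9
Slice 5: Δl = 1.3/cos27.5° = 1.466 m; N'_5 = 83·cos27.5° − 2·1.466 = 70.7; c'Δl = 2.20; W sinα = 38.3
Slice 6: Δl = 2.0/cos36.1° = 2.475 m; N'_6 = 92·cos36.1° − 2·2.475 = 69.4; c'Δl = 3.71; W sinα = 54.2
Slice 7: Δl = 1.7/cos46.9° = 2.488 m; N'_7 = 30·cos46.9° − 1·2.488 = 18.0; c'Δl = 3.73; W sinα = 21.9
Σc'Δl = 24.7 kN/m; ΣN' = 633.9 kN/m; ΣW sinα = 168.3 kN/m
Resisting = 24.7 + 633.9·tan20.3° = 24.7 + 234.5 = 259.2 kN/m
FS = 259.2 / 168.3 = 1.540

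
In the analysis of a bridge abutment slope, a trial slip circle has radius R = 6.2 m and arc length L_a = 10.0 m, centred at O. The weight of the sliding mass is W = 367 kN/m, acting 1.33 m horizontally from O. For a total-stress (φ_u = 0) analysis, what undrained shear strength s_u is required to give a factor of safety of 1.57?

FS = s_u·L_a·R / (W·d), so s_u = FS·W·d / (L_a·R).
s_u = 1.57·367·1.33 / (10.00·6.2) = 766.3 / 62.00 = 12.36 kPa

s_u = 12.4 kPa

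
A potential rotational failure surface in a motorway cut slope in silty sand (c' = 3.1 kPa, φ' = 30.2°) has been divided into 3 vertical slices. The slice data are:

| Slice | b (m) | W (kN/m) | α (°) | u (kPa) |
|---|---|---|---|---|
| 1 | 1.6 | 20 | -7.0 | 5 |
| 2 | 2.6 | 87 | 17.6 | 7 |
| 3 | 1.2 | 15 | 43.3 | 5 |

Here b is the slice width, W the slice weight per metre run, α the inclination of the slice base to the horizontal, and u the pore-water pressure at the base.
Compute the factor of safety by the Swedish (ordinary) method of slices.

Ordinary method of slices: FS = Σ[c'·Δl_i + (W_i cosα_i − u_i·Δl_i)·tanφ'] / Σ W_i sinα_i, with Δl_i = b_i / cosα_i.
Slice 1: Δl = 1.6/cos(-7.0°) = 1.612 m; N'_1 = 20·cos(-7.0°) − 5·1.612 = 11.8; c'Δl = 5.00; W sinα = -2.4
Slice 2: Δl = 2.6/cos17.6° = 2.728 m; N'_2 = 87·cos17.6° − 7·2.728 = 63.8; c'Δl = 8.46; W sinα = 26.3
Slice 3: Δl = 1.2/cos43.3° = 1.649 m; N'_3 = 15·cos43.3° − 5·1.649 = 2.7; c'Δl = 5.11; W sinα = 10.3
Σc'Δl = 18.6 kN/m; ΣN' = 78.3 kN/m; ΣW sinα = 34.2 kN/m
Resisting = 18.6 + 78.3·tan30.2° = 18.6 + 45.6 = 64.1 kN/m
FS = 64.1 / 34.2 = 1.878

FS = 1.88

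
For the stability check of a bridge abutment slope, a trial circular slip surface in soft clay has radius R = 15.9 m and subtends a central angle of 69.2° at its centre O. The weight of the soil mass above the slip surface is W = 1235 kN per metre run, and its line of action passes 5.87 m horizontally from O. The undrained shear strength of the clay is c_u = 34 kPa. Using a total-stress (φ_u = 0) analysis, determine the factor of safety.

FS = 1.43

Taking moments about the centre O, the resisting moment is provided by the undrained shear strength acting along the arc:
Arc length L_a = R·θ = 15.9·(69.2°·π/180) = 15.9·1.2078 = 19.20 m
M_R = c_u·L_a·R = 34·19.20·15.9 = 10381.4 kN·m/m
M_D = W·d = 1235·5.87 = 7249.4 kN·m/m
FS = M_R / M_D = 10381.4 / 7249.4 = 1.432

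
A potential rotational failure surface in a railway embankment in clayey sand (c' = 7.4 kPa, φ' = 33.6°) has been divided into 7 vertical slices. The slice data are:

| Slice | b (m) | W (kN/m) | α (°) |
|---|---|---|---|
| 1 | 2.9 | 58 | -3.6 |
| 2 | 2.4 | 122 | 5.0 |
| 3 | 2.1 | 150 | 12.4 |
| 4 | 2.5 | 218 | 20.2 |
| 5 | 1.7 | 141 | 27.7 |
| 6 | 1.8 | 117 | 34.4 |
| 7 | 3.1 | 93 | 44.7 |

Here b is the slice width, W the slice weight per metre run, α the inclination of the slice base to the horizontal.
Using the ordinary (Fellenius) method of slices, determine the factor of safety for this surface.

FS = 2.19

Ordinary method of slices: FS = Σ[c'·Δl_i + (W_i cosα_i)·tanφ'] / Σ W_i sinα_i, with Δl_i = b_i / cosα_i.
Slice 1: Δl = 2.9/cos(-3.6°) = 2.906 m; N'_1 = 58·cos(-3.6°) = 57.9; c'Δl = 21.50; W sinα = -3.6
Slice 2: Δl = 2.4/cos5.0° = 2.409 m; N'_2 = 122·cos5.0° = 121.5; c'Δl = 17.83; W sinα = 10.6
Slice 3: Δl = 2.1/cos12.4° = 2.150 m; N'_3 = 150·cos12.4° = 146.5; c'Δl = 15.91; W sinα = 32.2
Slice 4: Δl = 2.5/cos20.2° = 2.664 m; N'_4 = 218·cos20.2° = 204.6; c'Δl = 19.71; W sinα = 75.3
Slice 5: Δl = 1.7/cos27.7° = 1.920 m; N'_5 = 141·cos27.7° = 124.8; c'Δl = 14.21; W sinα = 65.5
Slice 6: Δl = 1.8/cos34.4° = 2.182 m; N'_6 = 117·cos34.4° = 96.5; c'Δl = 16.14; W sinα = 66.1
Slice 7: Δl = 3.1/cos44.7° = 4.361 m; N'_7 = 93·cos44.7° = 66.1; c'Δl = 32.27; W sinα = 65.4
Σc'Δl = 137.6 kN/m; ΣN' = 818.0 kN/m; ΣW sinα = 311.5 kN/m
Resisting = 137.6 + 818.0·tan33.6° = 137.6 + 543.5 = 681.1 kN/m
FS = 681.1 / 311.5 = 2.186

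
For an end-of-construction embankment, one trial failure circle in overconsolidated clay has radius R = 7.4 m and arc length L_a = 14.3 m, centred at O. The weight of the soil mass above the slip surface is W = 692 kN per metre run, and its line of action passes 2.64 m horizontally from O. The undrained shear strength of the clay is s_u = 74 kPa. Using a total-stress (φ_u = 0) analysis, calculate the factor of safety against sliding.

FS = 4.29

Taking moments about the centre O, the resisting moment is provided by the undrained shear strength acting along the arc:
M_R = s_u·L_a·R = 74·14.30·7.4 = 7830.7 kN·m/m
M_D = W·d = 692·2.64 = 1826.9 kN·m/m
FS = M_R / M_D = 7830.7 / 1826.9 = 4.286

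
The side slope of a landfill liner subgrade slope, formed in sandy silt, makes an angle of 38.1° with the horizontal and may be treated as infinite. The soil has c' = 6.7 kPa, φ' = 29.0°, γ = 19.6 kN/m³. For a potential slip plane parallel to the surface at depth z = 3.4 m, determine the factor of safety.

For an infinite slope with a slip plane parallel to the surface (no pore pressure): FS = [c' + γz cos²β tanφ'] / [γz sinβ cosβ].
γz = 19.6·3.4 = 66.64 kN/m²
Numerator = 6.7 + 66.64·cos²38.1°·tan29.0° = 6.7 + 66.64·0.6193·0.5543 = 29.575 kPa
Denominator = 66.64·sin38.1°·cos38.1° = 66.64·0.6170·0.7869 = 32.358 kPa
FS = 29.575 / 32.358 = 0.914

FS = 0.91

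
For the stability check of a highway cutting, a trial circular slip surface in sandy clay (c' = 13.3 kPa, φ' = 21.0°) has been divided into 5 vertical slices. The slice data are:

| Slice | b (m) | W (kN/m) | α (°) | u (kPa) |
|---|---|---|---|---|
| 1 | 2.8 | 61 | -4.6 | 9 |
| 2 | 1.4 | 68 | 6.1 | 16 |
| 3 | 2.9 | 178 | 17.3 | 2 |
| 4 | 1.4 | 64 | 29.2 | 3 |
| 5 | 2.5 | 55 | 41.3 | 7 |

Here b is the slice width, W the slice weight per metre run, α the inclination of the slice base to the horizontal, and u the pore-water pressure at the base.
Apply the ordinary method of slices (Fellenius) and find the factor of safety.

FS = 2.30

Ordinary method of slices: FS = Σ[c'·Δl_i + (W_i cosα_i − u_i·Δl_i)·tanφ'] / Σ W_i sinα_i, with Δl_i = b_i / cosα_i.
Slice 1: Δl = 2.8/cos(-4.6°) = 2.809 m; N'_1 = 61·cos(-4.6°) − 9·2.809 = 35.5; c'Δl = 37.36; W sinα = -4.9
Slice 2: Δl = 1.4/cos6.1° = 1.408 m; N'_2 = 68·cos6.1° − 16·1.408 = 45.1; c'Δl = 18.73; W sinα = 7.2
Slice 3: Δl = 2.9/cos17.3° = 3.037 m; N'_3 = 178·cos17.3° − 2·3.037 = 163.9; c'Δl = 40.40; W sinα = 52.9
Slice 4: Δl = 1.4/cos29.2° = 1.604 m; N'_4 = 64·cos29.2° − 3·1.604 = 51.1; c'Δl = 21.33; W sinα = 31.2
Slice 5: Δl = 2.5/cos41.3° = 3.328 m; N'_5 = 55·cos41.3° − 7·3.328 = 18.0; c'Δl = 44.26; W sinα = 36.3
Σc'Δl = 162.1 kN/m; ΣN' = 313.6 kN/m; ΣW sinα = 122.8 kN/m
Resisting = 162.1 + 313.6·tan21.0° = 162.1 + 120.4 = 282.4 kN/m
FS = 282.4 / 122.8 = 2.300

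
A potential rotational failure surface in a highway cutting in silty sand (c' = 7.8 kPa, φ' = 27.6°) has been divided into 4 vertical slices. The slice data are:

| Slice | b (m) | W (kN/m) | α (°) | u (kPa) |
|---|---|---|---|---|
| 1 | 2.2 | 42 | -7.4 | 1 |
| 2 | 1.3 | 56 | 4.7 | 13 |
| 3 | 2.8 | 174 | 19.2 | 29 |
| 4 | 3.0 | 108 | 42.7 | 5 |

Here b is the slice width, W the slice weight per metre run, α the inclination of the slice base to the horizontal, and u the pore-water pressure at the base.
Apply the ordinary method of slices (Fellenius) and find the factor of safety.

FS = 1.51

Ordinary method of slices: FS = Σ[c'·Δl_i + (W_i cosα_i − u_i·Δl_i)·tanφ'] / Σ W_i sinα_i, with Δl_i = b_i / cosα_i.
Slice 1: Δl = 2.2/cos(-7.4°) = 2.218 m; N'_1 = 42·cos(-7.4°) − 1·2.218 = 39.4; c'Δl = 17.30; W sinα = -5.4
Slice 2: Δl = 1.3/cos4.7° = 1.304 m; N'_2 = 56·cos4.7° − 13·1.304 = 38.9; c'Δl = 10.17; W sinα = 4.6
Slice 3: Δl = 2.8/cos19.2° = 2.965 m; N'_3 = 174·cos19.2° − 29·2.965 = 78.3; c'Δl = 23.13; W sinα = 57.2
Slice 4: Δl = 3.0/cos42.7° = 4.082 m; N'_4 = 108·cos42.7° − 5·4.082 = 59.0; c'Δl = 31.84; W sinα = 73.2
Σc'Δl = 82.4 kN/m; ΣN' = 215.6 kN/m; ΣW sinα = 129.6 kN/m
Resisting = 82.4 + 215.6·tan27.6° = 82.4 + 112.7 = 195.2 kN/m
FS = 195.2 / 129.6 = 1.505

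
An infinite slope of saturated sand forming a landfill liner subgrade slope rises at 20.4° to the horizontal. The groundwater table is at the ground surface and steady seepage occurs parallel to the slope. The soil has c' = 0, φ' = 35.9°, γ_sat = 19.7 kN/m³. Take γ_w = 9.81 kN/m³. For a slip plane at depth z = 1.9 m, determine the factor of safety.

FS = 0.98

With seepage parallel to the slope and the water table at the surface, the effective normal stress on the slip plane uses the buoyant unit weight γ' = γ_sat − γ_w while the driving shear stress uses γ_sat:
FS = [c' + γ' z cos²β tanφ'] / [γ_sat z sinβ cosβ]
(For c' = 0 this reduces to FS = (γ'/γ_sat)·tanφ'/tanβ.)
γ' = 19.7 − 9.81 = 9.89 kN/m³
Numerator = 0.0 + 9.89·1.9·cos²20.4°·tan35.9° = 0.0 + 9.89·1.9·0.8785·0.7239 = 11.950 kPa
Denominator = 19.7·1.9·sin20.4°·cos20.4° = 19.7·1.9·0.3486·0.9373 = 12.229 kPa
FS = 11.950 / 12.229 = 0.977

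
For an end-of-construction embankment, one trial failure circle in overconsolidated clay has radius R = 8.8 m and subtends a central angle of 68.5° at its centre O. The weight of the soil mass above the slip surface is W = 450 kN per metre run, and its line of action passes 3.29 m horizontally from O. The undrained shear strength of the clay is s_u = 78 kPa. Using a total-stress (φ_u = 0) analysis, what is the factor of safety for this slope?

Taking moments about the centre O, the resisting moment is provided by the undrained shear strength acting along the arc:
Arc length L_a = R·θ = 8.8·(68.5°·π/180) = 8.8·1.1956 = 10.52 m
M_R = s_u·L_a·R = 78·10.52·8.8 = 7221.5 kN·m/m
M_D = W·d = 450·3.29 = 1480.5 kN·m/m
FS = M_R / M_D = 7221.5 / 1480.5 = 4.878

FS = 4.88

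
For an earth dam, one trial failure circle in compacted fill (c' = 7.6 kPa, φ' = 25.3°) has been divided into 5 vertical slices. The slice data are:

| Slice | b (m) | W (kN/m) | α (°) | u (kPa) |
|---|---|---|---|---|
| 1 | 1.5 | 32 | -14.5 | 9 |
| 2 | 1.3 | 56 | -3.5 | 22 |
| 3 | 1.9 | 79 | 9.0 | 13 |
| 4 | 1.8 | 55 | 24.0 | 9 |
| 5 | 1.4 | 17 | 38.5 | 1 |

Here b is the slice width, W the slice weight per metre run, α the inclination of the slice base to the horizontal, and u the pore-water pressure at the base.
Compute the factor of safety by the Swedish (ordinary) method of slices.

FS = 3.89

Ordinary method of slices: FS = Σ[c'·Δl_i + (W_i cosα_i − u_i·Δl_i)·tanφ'] / Σ W_i sinα_i, with Δl_i = b_i / cosα_i.
Slice 1: Δl = 1.5/cos(-14.5°) = 1.549 m; N'_1 = 32·cos(-14.5°) − 9·1.549 = 17.0; c'Δl = 11.78; W sinα = -8.0
Slice 2: Δl = 1.3/cos(-3.5°) = 1.302 m; N'_2 = 56·cos(-3.5°) − 22·1.302 = 27.2; c'Δl = 9.90; W sinα = -3.4
Slice 3: Δl = 1.9/cos9.0° = 1.924 m; N'_3 = 79·cos9.0° − 13·1.924 = 53.0; c'Δl = 14.62; W sinα = 12.4
Slice 4: Δl = 1.8/cos24.0° = 1.970 m; N'_4 = 55·cos24.0° − 9·1.970 = 32.5; c'Δl = 14.97; W sinα = 22.4
Slice 5: Δl = 1.4/cos38.5° = 1.789 m; N'_5 = 17·cos38.5° − 1·1.789 = 11.5; c'Δl = 13.60; W sinα = 10.6
Σc'Δl = 64.9 kN/m; ΣN' = 141.3 kN/m; ΣW sinα = 33.9 kN/m
Resisting = 64.9 + 141.3·tan25.3° = 64.9 + 66.8 = 131.7 kN/m
FS = 131.7 / 33.9 = 3.886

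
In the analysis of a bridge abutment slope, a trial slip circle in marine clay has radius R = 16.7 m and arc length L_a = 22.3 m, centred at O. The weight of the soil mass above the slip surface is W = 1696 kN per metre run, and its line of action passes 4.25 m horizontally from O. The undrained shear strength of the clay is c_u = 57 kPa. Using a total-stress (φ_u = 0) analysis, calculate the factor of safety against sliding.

FS = 2.94

Taking moments about the centre O, the resisting moment is provided by the undrained shear strength acting along the arc:
M_R = c_u·L_a·R = 57·22.30·16.7 = 21227.4 kN·m/m
M_D = W·d = 1696·4.25 = 7208.0 kN·m/m
FS = M_R / M_D = 21227.4 / 7208.0 = 2.945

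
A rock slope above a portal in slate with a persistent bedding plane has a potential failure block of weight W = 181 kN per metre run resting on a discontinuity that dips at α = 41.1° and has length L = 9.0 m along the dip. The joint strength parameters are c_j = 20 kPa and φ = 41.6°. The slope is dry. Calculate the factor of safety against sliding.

FS = 2.53

Resolving the block weight along and normal to the plane and applying the Mohr–Coulomb strength on the joint:
N' = W cosα = 181·cos41.1° = 136.4 kN/m
Driving force T = W sinα = 181·sin41.1° = 119.0 kN/m
Resisting force R = c_j·L + N'·tanφ = 20·9.0 + 136.4·tan41.6° = 180.0 + 121.1 = 301.1 kN/m
FS = R / T = 301.1 / 119.0 = 2.531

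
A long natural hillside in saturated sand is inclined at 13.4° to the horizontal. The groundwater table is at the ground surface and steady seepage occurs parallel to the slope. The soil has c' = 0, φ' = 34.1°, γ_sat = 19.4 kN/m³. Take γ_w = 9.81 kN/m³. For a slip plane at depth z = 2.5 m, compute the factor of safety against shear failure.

FS = 1.40

With seepage parallel to the slope and the water table at the surface, the effective normal stress on the slip plane uses the buoyant unit weight γ' = γ_sat − γ_w while the driving shear stress uses γ_sat:
FS = [c' + γ' z cos²β tanφ'] / [γ_sat z sinβ cosβ]
(For c' = 0 this reduces to FS = (γ'/γ_sat)·tanφ'/tanβ.)
γ' = 19.4 − 9.81 = 9.59 kN/m³
Numerator = 0.0 + 9.59·2.5·cos²13.4°·tan34.1° = 0.0 + 9.59·2.5·0.9463·0.6771 = 15.361 kPa
Denominator = 19.4·2.5·sin13.4°·cos13.4° = 19.4·2.5·0.2317·0.9728 = 10.934 kPa
FS = 15.361 / 10.934 = 1.405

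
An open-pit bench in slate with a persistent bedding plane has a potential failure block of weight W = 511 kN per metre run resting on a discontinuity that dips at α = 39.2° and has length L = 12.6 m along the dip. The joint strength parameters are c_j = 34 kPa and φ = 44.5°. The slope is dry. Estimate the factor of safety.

FS = 2.53

Resolving the block weight along and normal to the plane and applying the Mohr–Coulomb strength on the joint:
N' = W cosα = 511·cos39.2° = 396.0 kN/m
Driving force T = W sinα = 511·sin39.2° = 323.0 kN/m
Resisting force R = c_j·L + N'·tanφ = 34·12.6 + 396.0·tan44.5° = 428.4 + 389.1 = 817.5 kN/m
FS = R / T = 817.5 / 323.0 = 2.531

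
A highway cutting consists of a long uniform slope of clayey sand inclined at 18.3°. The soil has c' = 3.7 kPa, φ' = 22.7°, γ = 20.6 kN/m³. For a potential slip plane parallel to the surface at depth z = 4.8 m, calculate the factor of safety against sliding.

For an infinite slope with a slip plane parallel to the surface (no pore pressure): FS = [c' + γz cos²β tanφ'] / [γz sinβ cosβ].
γz = 20.6·4.8 = 98.88 kN/m²
Numerator = 3.7 + 98.88·cos²18.3°·tan22.7° = 3.7 + 98.88·0.9014·0.4183 = 40.984 kPa
Denominator = 98.88·sin18.3°·cos18.3° = 98.88·0.3140·0.9494 = 29.477 kPa
FS = 40.984 / 29.477 = 1.390

FS = 1.39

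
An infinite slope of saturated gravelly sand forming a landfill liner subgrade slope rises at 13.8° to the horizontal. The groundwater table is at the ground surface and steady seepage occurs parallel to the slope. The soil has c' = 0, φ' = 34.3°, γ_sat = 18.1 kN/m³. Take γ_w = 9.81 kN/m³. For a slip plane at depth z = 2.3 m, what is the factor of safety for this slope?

FS = 1.27

With seepage parallel to the slope and the water table at the surface, the effective normal stress on the slip plane uses the buoyant unit weight γ' = γ_sat − γ_w while the driving shear stress uses γ_sat:
FS = [c' + γ' z cos²β tanφ'] / [γ_sat z sinβ cosβ]
(For c' = 0 this reduces to FS = (γ'/γ_sat)·tanφ'/tanβ.)
γ' = 18.1 − 9.81 = 8.29 kN/m³
Numerator = 0.0 + 8.29·2.3·cos²13.8°·tan34.3° = 0.0 + 8.29·2.3·0.9431·0.6822 = 12.267 kPa
Denominator = 18.1·2.3·sin13.8°·cos13.8° = 18.1·2.3·0.2385·0.9711 = 9.644 kPa
FS = 12.267 / 9.644 = 1.272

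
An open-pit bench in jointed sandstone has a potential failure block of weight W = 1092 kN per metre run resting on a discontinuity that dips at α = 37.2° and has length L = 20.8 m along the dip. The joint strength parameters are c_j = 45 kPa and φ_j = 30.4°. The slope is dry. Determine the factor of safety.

Resolving the block weight along and normal to the plane and applying the Mohr–Coulomb strength on the joint:
N' = W cosα = 1092·cos37.2° = 869.8 kN/m
Driving force T = W sinα = 1092·sin37.2° = 660.2 kN/m
Resisting force R = c_j·L + N'·tanφ_j = 45·20.8 + 869.8·tan30.4° = 936.0 + 510.3 = 1446.3 kN/m
FS = R / T = 1446.3 / 660.2 = 2.191

FS = 2.19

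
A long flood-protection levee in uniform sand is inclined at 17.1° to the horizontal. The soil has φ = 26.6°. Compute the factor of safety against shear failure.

FS = 1.63

For a dry cohesionless infinite slope the factor of safety is FS = tanφ / tanβ.
FS = tan26.6° / tan17.1° = 0.5008 / 0.3076 = 1.628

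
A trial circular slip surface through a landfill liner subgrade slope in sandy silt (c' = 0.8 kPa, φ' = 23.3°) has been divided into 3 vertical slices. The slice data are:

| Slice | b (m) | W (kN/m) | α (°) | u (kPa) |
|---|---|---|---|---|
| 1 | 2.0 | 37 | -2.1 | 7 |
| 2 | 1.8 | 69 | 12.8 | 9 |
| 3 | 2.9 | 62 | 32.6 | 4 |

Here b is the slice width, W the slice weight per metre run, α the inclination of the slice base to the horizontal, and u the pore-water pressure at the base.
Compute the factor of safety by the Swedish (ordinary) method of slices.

FS = 1.14

Ordinary method of slices: FS = Σ[c'·Δl_i + (W_i cosα_i − u_i·Δl_i)·tanφ'] / Σ W_i sinα_i, with Δl_i = b_i / cosα_i.
Slice 1: Δl = 2.0/cos(-2.1°) = 2.001 m; N'_1 = 37·cos(-2.1°) − 7·2.001 = 23.0; c'Δl = 1.60; W sinα = -1.4
Slice 2: Δl = 1.8/cos12.8° = 1.846 m; N'_2 = 69·cos12.8° − 9·1.846 = 50.7; c'Δl = 1.48; W sinα = 15.3
Slice 3: Δl = 2.9/cos32.6° = 3.442 m; N'_3 = 62·cos32.6° − 4·3.442 = 38.5; c'Δl = 2.75; W sinα = 33.4
Σc'Δl = 5.8 kN/m; ΣN' = 112.1 kN/m; ΣW sinα = 47.3 kN/m
Resisting = 5.8 + 112.1·tan23.3° = 5.8 + 48.3 = 54.1 kN/m
FS = 54.1 / 47.3 = 1.143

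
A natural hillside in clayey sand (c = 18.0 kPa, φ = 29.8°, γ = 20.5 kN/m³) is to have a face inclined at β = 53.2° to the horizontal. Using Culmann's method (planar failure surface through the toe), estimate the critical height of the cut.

H_c = 29.67 m

Culmann's analysis gives the critical failure plane at α_cr = (β + φ)/2 = (53.2 + 29.8)/2 = 41.5°, and the critical height
H_c = (4c/γ) · sinβ cosφ / [1 − cos(β − φ)]
    = (4·18.0/20.5) · sin53.2°·cos29.8° / [1 − cos(23.4°)]
    = 3.512 · 0.8007·0.8678 / [1 − 0.9178]
    = 3.512 · 0.6948 / 0.0822
    = 29.67 m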